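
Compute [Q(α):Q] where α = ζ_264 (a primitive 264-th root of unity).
[Q(α):Q] = 80

The minimal polynomial of ζ_264 over Q is the 264-th cyclotomic polynomial Φ_264(x), which is irreducible over Q and has degree φ(264) = 80. Hence [Q(α):Q] = φ(264) = 80.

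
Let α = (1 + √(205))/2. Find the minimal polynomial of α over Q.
m_α(x) = x^2 - x - 51

From 2α - 1 = √(205), squaring gives (2α - 1)^2 = 205, i.e. 4α^2 - 4α + 1 = 205, so α^2 - α + (1 - 205)/4 = 0. Since 205 ≡ 1 (mod 4), (1 - 205)/4 = -51 ∈ Z. The polynomial x^2 - x - 51 has discriminant 1 - 4·(-51) = 205, which is not a perfect square in Q (d = 205 is squarefree and ≠ 1), so x^2 - x - 51 is irreducible over Q. It is the minimal polynomial of α.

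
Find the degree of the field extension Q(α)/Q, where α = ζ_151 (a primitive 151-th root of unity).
[Q(α):Q] = 150

The minimal polynomial of ζ_151 over Q is the 151-th cyclotomic polynomial Φ_151(x), which is irreducible over Q and has degree φ(151) = 150. Hence [Q(α):Q] = φ(151) = 150.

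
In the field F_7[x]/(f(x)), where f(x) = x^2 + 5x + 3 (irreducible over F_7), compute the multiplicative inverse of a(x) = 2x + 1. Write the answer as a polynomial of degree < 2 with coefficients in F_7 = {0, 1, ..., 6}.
a(x)^(-1) ≡ 4x + 4 (mod f(x))

Since f is irreducible over F_7, F_7[x]/(f) is a field and a(x) ≠ 0 has an inverse. Apply the extended Euclidean algorithm to f(x) and a(x) in F_7[x]: f(x) = (4x + 4)·a(x) + (6). The last nonzero remainder is the constant 6 = gcd(f, a) in F_7. Back-substituting through the division chain expresses 6 = s(x)·a(x) + t(x)·f(x) with s(x) ≡ 3x + 3 (mod f), so (3x + 3)·a(x) ≡ 6 (mod f). Multiplying by 6^(-1) ≡ 6 in F_7 gives a(x)^(-1) ≡ 6·(3x + 3) ≡ 4x + 4 (mod f). Check: (2x + 1)·(4x + 4) = x^2 + 5x + 4 ≡ 1 (mod x^2 + 5x + 3).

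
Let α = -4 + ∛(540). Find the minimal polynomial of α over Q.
m_α(x) = x^3 + 12x^2 + 48x - 476

Set β = α + 4 = ∛(540), so β^3 = 540. Then (α + 4)^3 - 540 = 0, i.e. α is a root of g(x) = (x + 4)^3 - 540 = x^3 + 12x^2 + 48x - 476. Since g(x) = h(x + 4) where h(x) = x^3 - 540, and h is irreducible over Q (because 540 is not a perfect cube, so h has no rational root, and a monic cubic with no rational root is irreducible), g is also irreducible (irreducibility is preserved under the substitution x → x + 4). Hence m_α(x) = x^3 + 12x^2 + 48x - 476.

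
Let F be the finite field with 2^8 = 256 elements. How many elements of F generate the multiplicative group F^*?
There are φ(255) = 128 primitive elements

F_q^* is cyclic of order q - 1 = 255. A cyclic group of order m has exactly φ(m) generators. Here m = 255 = 3 · 5 · 17, so the number of primitive elements is φ(255) = 128.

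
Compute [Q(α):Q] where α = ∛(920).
[Q(α):Q] = 3

The minimal polynomial of α is x^3 - 920, irreducible over Q since 920 is not a perfect cube (so x^3 - 920 has no rational root). Hence [Q(α):Q] = deg(m_α) = 3.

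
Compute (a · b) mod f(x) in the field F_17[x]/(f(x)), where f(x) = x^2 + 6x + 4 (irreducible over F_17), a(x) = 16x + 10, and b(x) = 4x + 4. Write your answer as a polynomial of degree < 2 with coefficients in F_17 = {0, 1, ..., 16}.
a · b ≡ 9x + 5 (mod f(x))

Multiply in F_17[x]: a(x)·b(x) = (16x + 10)·(4x + 4) = 13x^2 + 2x + 6. This has degree ≥ 2, so divide by f(x) over F_17: 13x^2 + 2x + 6 = (13)·(x^2 + 6x + 4) + (9x + 5). Hence a·b ≡ 9x + 5 (mod f). (F_17[x]/(f) is a field with 17^2 = 289 elements since f is irreducible of degree 2.)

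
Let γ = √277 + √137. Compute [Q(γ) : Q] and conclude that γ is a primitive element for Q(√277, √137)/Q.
[Q(γ) : Q] = 4 (equivalently, Q(γ) = Q(√277, √137))

Obviously Q(γ) ⊆ Q(√277, √137), and [Q(√277, √137):Q] = 4 (since 277, 137 are distinct squarefree integers > 1 with 37949 not a perfect square). To show equality we compute the minimal polynomial of γ. From γ = √277 + √137: γ^2 = 277 + 2√(37949) + 137 = 414 + 2√(37949), so γ^2 - 414 = 2√(37949); squaring, (γ^2 - 414)^2 = 4·37949, i.e. γ^4 - 828γ^2 + 171396 - 151796 = 0, i.e. γ^4 - 828γ^2 + 19600 = 0. So γ is a root of x^4 - 828x^2 + 19600. This polynomial is irreducible over Q: it has no rational root (each ±√277 ± √137 is irrational), and any factorization into two quadratics over Q would force √(37949) ∈ Q (pairing opposite roots) or √277, √137 ∈ Q (other pairings), all impossible. Hence [Q(γ):Q] = 4 = [Q(√277, √137):Q], so Q(γ) = Q(√277, √137).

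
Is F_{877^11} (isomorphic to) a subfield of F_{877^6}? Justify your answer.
No: F_{877^11} is not a subfield of F_{877^6}

F_{p^m} embeds in F_{p^n} iff m | n. Here 11 ∤ 6 (since 6 = 0·11 + 6 with remainder 6 ≠ 0), so F_{877^11} is not a subfield of F_{877^6}. Equivalently: if it were, the tower law would give 11 = [F_{877^11}:F_877] dividing [F_{877^6}:F_877] = 6, contradiction.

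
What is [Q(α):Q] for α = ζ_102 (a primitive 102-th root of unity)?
[Q(α):Q] = 32

The minimal polynomial of ζ_102 over Q is the 102-th cyclotomic polynomial Φ_102(x), which is irreducible over Q and has degree φ(102) = 32. Hence [Q(α):Q] = φ(102) = 32.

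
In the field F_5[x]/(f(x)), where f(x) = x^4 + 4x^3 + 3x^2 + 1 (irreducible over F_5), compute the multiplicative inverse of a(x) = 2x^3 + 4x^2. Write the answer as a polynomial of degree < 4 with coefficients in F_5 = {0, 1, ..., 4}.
a(x)^(-1) ≡ x^3 + 2x^2 + x + 1 (mod f(x))

Since f is irreducible over F_5, F_5[x]/(f) is a field and a(x) ≠ 0 has an inverse. Apply the extended Euclidean algorithm to f(x) and a(x) in F_5[x]: f(x) = (3x + 1)·a(x) + (4x^2 + 1);  a(x) = (3x + 1)·(4x^2 + 1) + (2x + 4);  (4x^2 + 1) = (2x + 1)·(2x + 4) + (2). The last nonzero remainder is the constant 2 = gcd(f, a) in F_5. Back-substituting through the division chain expresses 2 = s(x)·a(x) + t(x)·f(x) with s(x) ≡ 2x^3 + 4x^2 + 2x + 2 (mod f), so (2x^3 + 4x^2 + 2x + 2)·a(x) ≡ 2 (mod f). Multiplying by 2^(-1) ≡ 3 in F_5 gives a(x)^(-1) ≡ 3·(2x^3 + 4x^2 + 2x + 2) ≡ x^3 + 2x^2 + x + 1 (mod f). Check: (2x^3 + 4x^2)·(x^3 + 2x^2 + x + 1) = 2x^6 + 3x^5 + x^3 + 4x^2 ≡ 1 (mod x^4 + 4x^3 + 3x^2 + 1).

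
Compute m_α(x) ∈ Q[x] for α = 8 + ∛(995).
m_α(x) = x^3 - 24x^2 + 192x - 1507

Set β = α - 8 = ∛(995), so β^3 = 995. Then (α - 8)^3 - 995 = 0, i.e. α is a root of g(x) = (x - 8)^3 - 995 = x^3 - 24x^2 + 192x - 1507. Since g(x) = h(x - 8) where h(x) = x^3 - 995, and h is irreducible over Q (because 995 is not a perfect cube, so h has no rational root, and a monic cubic with no rational root is irreducible), g is also irreducible (irreducibility is preserved under the substitution x → x - 8). Hence m_α(x) = x^3 - 24x^2 + 192x - 1507.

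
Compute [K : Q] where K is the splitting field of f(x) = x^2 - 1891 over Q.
[K : Q] = 2

f(x) = x^2 - 1891 factors as (x - √1891)(x + √1891). The splitting field is K = Q(√1891). Since 1891 is squarefree and > 1, it is not a perfect square, so x^2 - 1891 is irreducible over Q and [Q(√1891) : Q] = 2. Hence [K : Q] = 2.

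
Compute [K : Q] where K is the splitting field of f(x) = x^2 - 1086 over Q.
[K : Q] = 2

f(x) = x^2 - 1086 factors as (x - √1086)(x + √1086). The splitting field is K = Q(√1086). Since 1086 is squarefree and > 1, it is not a perfect square, so x^2 - 1086 is irreducible over Q and [Q(√1086) : Q] = 2. Hence [K : Q] = 2.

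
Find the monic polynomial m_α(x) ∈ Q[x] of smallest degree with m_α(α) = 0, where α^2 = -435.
m_α(x) = x^2 + 435

α satisfies α^2 + 435 = 0, so x^2 + 435 annihilates α. Since d = -435 is squarefree and ≠ 1, it is not a perfect square in Q, so x^2 + 435 has no rational root and is therefore irreducible over Q (a degree-2 polynomial over a field is irreducible iff it has no root). Hence m_α(x) = x^2 + 435.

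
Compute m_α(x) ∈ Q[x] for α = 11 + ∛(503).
m_α(x) = x^3 - 33x^2 + 363x - 1834

Set β = α - 11 = ∛(503), so β^3 = 503. Then (α - 11)^3 - 503 = 0, i.e. α is a root of g(x) = (x - 11)^3 - 503 = x^3 - 33x^2 + 363x - 1834. Since g(x) = h(x - 11) where h(x) = x^3 - 503, and h is irreducible over Q (because 503 is not a perfect cube, so h has no rational root, and a monic cubic with no rational root is irreducible), g is also irreducible (irreducibility is preserved under the substitution x → x - 11). Hence m_α(x) = x^3 - 33x^2 + 363x - 1834.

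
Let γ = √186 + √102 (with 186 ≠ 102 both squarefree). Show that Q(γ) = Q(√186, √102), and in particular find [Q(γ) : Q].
[Q(γ) : Q] = 4 (equivalently, Q(γ) = Q(√186, √102))

Obviously Q(γ) ⊆ Q(√186, √102), and [Q(√186, √102):Q] = 4 (since 186, 102 are distinct squarefree integers > 1 with 18972 not a perfect square). To show equality we compute the minimal polynomial of γ. From γ = √186 + √102: γ^2 = 186 + 2√(18972) + 102 = 288 + 2√(18972), so γ^2 - 288 = 2√(18972); squaring, (γ^2 - 288)^2 = 4·18972, i.e. γ^4 - 576γ^2 + 82944 - 75888 = 0, i.e. γ^4 - 576γ^2 + 7056 = 0. So γ is a root of x^4 - 576x^2 + 7056. This polynomial is irreducible over Q: it has no rational root (each ±√186 ± √102 is irrational), and any factorization into two quadratics over Q would force √(18972) ∈ Q (pairing opposite roots) or √186, √102 ∈ Q (other pairings), all impossible. Hence [Q(γ):Q] = 4 = [Q(√186, √102):Q], so Q(γ) = Q(√186, √102).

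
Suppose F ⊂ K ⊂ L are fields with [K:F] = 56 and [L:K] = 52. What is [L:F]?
[L:F] = 2912

The tower law says that for any tower of field extensions F ⊂ K ⊂ L with finite degrees, [L:F] = [L:K] · [K:F]. Here this gives [L:F] = 52 · 56 = 2912.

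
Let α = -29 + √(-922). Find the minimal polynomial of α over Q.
m_α(x) = x^2 + 58x + 1763

From α + 29 = √(-922), squaring gives (α + 29)^2 = -922, i.e. α^2 + 58α + 841 = -922, so α^2 + 58α + 1763 = 0. The discriminant of x^2 + 58x + 1763 is (58)^2 - 4·(1763) = 3364 - 7052 = -3688, and 4·(-922) is not a perfect square in Q since -922 is squarefree and ≠ 1. Hence x^2 + 58x + 1763 is irreducible over Q and is the minimal polynomial of α.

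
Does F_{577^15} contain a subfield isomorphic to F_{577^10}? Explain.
No: F_{577^10} is not a subfield of F_{577^15}

F_{p^m} embeds in F_{p^n} iff m | n. Here 10 ∤ 15 (since 15 = 1·10 + 5 with remainder 5 ≠ 0), so F_{577^10} is not a subfield of F_{577^15}. Equivalently: if it were, the tower law would give 10 = [F_{577^10}:F_577] dividing [F_{577^15}:F_577] = 15, contradiction.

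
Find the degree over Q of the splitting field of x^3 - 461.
[K : Q] = 6

The roots of x^3 - 461 are ∛461, ω∛461, ω^2∛461 where ω = e^(2πi/3) is a primitive cube root of unity, so K = Q(∛461, ω). Now [Q(∛461):Q] = 3 (since 461 is not a perfect cube, x^3 - 461 is irreducible) and [Q(ω):Q] = 2. Both 2 and 3 divide [K:Q], and [K:Q] ≤ 3·2 = 6, so [K:Q] = 6. (Equivalently: Q(∛461) ⊂ R but ω ∉ R, so [K : Q(∛461)] = 2.)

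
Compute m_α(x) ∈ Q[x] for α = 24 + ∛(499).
m_α(x) = x^3 - 72x^2 + 1728x - 14323

Set β = α - 24 = ∛(499), so β^3 = 499. Then (α - 24)^3 - 499 = 0, i.e. α is a root of g(x) = (x - 24)^3 - 499 = x^3 - 72x^2 + 1728x - 14323. Since g(x) = h(x - 24) where h(x) = x^3 - 499, and h is irreducible over Q (because 499 is not a perfect cube, so h has no rational root, and a monic cubic with no rational root is irreducible), g is also irreducible (irreducibility is preserved under the substitution x → x - 24). Hence m_α(x) = x^3 - 72x^2 + 1728x - 14323.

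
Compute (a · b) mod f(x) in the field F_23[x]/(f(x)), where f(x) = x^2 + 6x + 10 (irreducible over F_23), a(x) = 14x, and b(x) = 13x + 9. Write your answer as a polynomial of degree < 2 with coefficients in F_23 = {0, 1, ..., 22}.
a · b ≡ 20 (mod f(x))

Multiply in F_23[x]: a(x)·b(x) = (14x)·(13x + 9) = 21x^2 + 11x. This has degree ≥ 2, so divide by f(x) over F_23: 21x^2 + 11x = (21)·(x^2 + 6x + 10) + (20). Hence a·b ≡ 20 (mod f). (F_23[x]/(f) is a field with 23^2 = 529 elements since f is irreducible of degree 2.)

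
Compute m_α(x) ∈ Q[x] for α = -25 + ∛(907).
m_α(x) = x^3 + 75x^2 + 1875x + 14718

Set β = α + 25 = ∛(907), so β^3 = 907. Then (α + 25)^3 - 907 = 0, i.e. α is a root of g(x) = (x + 25)^3 - 907 = x^3 + 75x^2 + 1875x + 14718. Since g(x) = h(x + 25) where h(x) = x^3 - 907, and h is irreducible over Q (because 907 is not a perfect cube, so h has no rational root, and a monic cubic with no rational root is irreducible), g is also irreducible (irreducibility is preserved under the substitution x → x + 25). Hence m_α(x) = x^3 + 75x^2 + 1875x + 14718.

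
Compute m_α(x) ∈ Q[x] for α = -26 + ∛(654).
m_α(x) = x^3 + 78x^2 + 2028x + 16922

Set β = α + 26 = ∛(654), so β^3 = 654. Then (α + 26)^3 - 654 = 0, i.e. α is a root of g(x) = (x + 26)^3 - 654 = x^3 + 78x^2 + 2028x + 16922. Since g(x) = h(x + 26) where h(x) = x^3 - 654, and h is irreducible over Q (because 654 is not a perfect cube, so h has no rational root, and a monic cubic with no rational root is irreducible), g is also irreducible (irreducibility is preserved under the substitution x → x + 26). Hence m_α(x) = x^3 + 78x^2 + 2028x + 16922.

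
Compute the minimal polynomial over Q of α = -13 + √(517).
m_α(x) = x^2 + 26x - 348

From α + 13 = √(517), squaring gives (α + 13)^2 = 517, i.e. α^2 + 26α + 169 = 517, so α^2 + 26α - 348 = 0. The discriminant of x^2 + 26x - 348 is (26)^2 - 4·(-348) = 676 + 1392 = 2068, and 4·(517) is not a perfect square in Q since 517 is squarefree and ≠ 1. Hence x^2 + 26x - 348 is irreducible over Q and is the minimal polynomial of α.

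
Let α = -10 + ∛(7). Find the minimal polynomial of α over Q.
m_α(x) = x^3 + 30x^2 + 300x + 993

Set β = α + 10 = ∛(7), so β^3 = 7. Then (α + 10)^3 - 7 = 0, i.e. α is a root of g(x) = (x + 10)^3 - 7 = x^3 + 30x^2 + 300x + 993. Since g(x) = h(x + 10) where h(x) = x^3 - 7, and h is irreducible over Q (because 7 is not a perfect cube, so h has no rational root, and a monic cubic with no rational root is irreducible), g is also irreducible (irreducibility is preserved under the substitution x → x + 10). Hence m_α(x) = x^3 + 30x^2 + 300x + 993.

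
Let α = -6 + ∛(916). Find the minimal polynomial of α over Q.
m_α(x) = x^3 + 18x^2 + 108x - 700

Set β = α + 6 = ∛(916), so β^3 = 916. Then (α + 6)^3 - 916 = 0, i.e. α is a root of g(x) = (x + 6)^3 - 916 = x^3 + 18x^2 + 108x - 700. Since g(x) = h(x + 6) where h(x) = x^3 - 916, and h is irreducible over Q (because 916 is not a perfect cube, so h has no rational root, and a monic cubic with no rational root is irreducible), g is also irreducible (irreducibility is preserved under the substitution x → x + 6). Hence m_α(x) = x^3 + 18x^2 + 108x - 700.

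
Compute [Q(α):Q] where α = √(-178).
[Q(α):Q] = 2

[Q(α):Q] equals the degree of the minimal polynomial of α. Here α^2 = -178 and x^2 + 178 is irreducible (d = -178 is squarefree, ≠ 1, hence not a square), so deg(m_α) = 2. Thus [Q(α):Q] = 2.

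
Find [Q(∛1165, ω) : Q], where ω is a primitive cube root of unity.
[Q(∛1165, ω) : Q] = 6

[Q(∛1165):Q] = 3 (min poly x^3 - 1165, irreducible since 1165 is not a perfect cube). [Q(ω):Q] = 2 (min poly x^2 + x + 1). Since Q(∛1165) ⊂ R and ω ∉ R, we have ω ∉ Q(∛1165), so x^2 + x + 1 remains irreducible over Q(∛1165) and [Q(∛1165, ω) : Q(∛1165)] = 2. By the tower law, [Q(∛1165, ω) : Q] = 3 · 2 = 6. (In fact Q(∛1165, ω) is the splitting field of x^3 - 1165 over Q.)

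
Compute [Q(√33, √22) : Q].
[Q(√33, √22) : Q] = 4

[Q(√33):Q] = 2 (min poly x^2 - 33, irreducible since 33 is squarefree > 1). For the top step, suppose √22 ∈ Q(√33), say √22 = c + d√33 with c, d ∈ Q. Squaring: 22 = c^2 + 33d^2 + 2cd√33. Since √33 ∉ Q this forces 2cd = 0. If d = 0 then √22 = c ∈ Q, contradicting 22 squarefree > 1. If c = 0 then 22 = 33d^2, so 33·22 = (33d)^2 is a perfect square in Q — but 33·22 = 726 is not a perfect square (since 33 and 22 are distinct squarefree integers). Contradiction. Hence √22 ∉ Q(√33), so x^2 - 22 stays irreducible over Q(√33) and [Q(√33, √22) : Q(√33)] = 2. By the tower law, [Q(√33, √22) : Q] = 2 · 2 = 4.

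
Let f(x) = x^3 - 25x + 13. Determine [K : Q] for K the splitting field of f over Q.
[K : Q] = 6

By the rational root test, any rational root of the monic integer polynomial f(x) = x^3 - 25x + 13 must be an integer dividing the constant term 13, i.e. one of ±{1, 13}. Evaluating: f(1) = -11, f(-1) = 37, f(13) = 1885, f(-13) = -1859; none is 0, so f has no rational root and is therefore irreducible over Q (a cubic with no linear factor over a field is irreducible). For an irreducible cubic, the Galois group is A_3 or S_3 according as the discriminant disc(f) = -4a^3 - 27b^2 = -4·(-25)^3 - 27·(13)^2 = 57937 is or is not a square in Q. Here disc(f) = 57937 is not a perfect square in Q, so the Galois group of f over Q is not contained in A_3 and must be all of S_3. The splitting field has degree |S_3| = 6 over Q, so [K : Q] = 6.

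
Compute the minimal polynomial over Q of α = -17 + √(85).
m_α(x) = x^2 + 34x + 204

From α + 17 = √(85), squaring gives (α + 17)^2 = 85, i.e. α^2 + 34α + 289 = 85, so α^2 + 34α + 204 = 0. The discriminant of x^2 + 34x + 204 is (34)^2 - 4·(204) = 1156 - 816 = 340, and 4·(85) is not a perfect square in Q since 85 is squarefree and ≠ 1. Hence x^2 + 34x + 204 is irreducible over Q and is the minimal polynomial of α.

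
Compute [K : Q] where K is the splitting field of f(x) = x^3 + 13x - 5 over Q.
[K : Q] = 6

By the rational root test, any rational root of the monic integer polynomial f(x) = x^3 + 13x - 5 must be an integer dividing the constant term -5, i.e. one of ±{1, 5}. Evaluating: f(1) = 9, f(-1) = -19, f(5) = 185, f(-5) = -195; none is 0, so f has no rational root and is therefore irreducible over Q (a cubic with no linear factor over a field is irreducible). For an irreducible cubic, the Galois group is A_3 or S_3 according as the discriminant disc(f) = -4a^3 - 27b^2 = -4·(13)^3 - 27·(-5)^2 = -9463 is or is not a square in Q. Here disc(f) = -9463 is not a perfect square in Q, so the Galois group of f over Q is not contained in A_3 and must be all of S_3. The splitting field has degree |S_3| = 6 over Q, so [K : Q] = 6.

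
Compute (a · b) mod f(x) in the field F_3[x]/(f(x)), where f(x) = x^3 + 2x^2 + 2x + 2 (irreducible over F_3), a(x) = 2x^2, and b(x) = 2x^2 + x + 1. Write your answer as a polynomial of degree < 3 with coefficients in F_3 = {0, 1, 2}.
a · b ≡ x (mod f(x))

Multiply in F_3[x]: a(x)·b(x) = (2x^2)·(2x^2 + x + 1) = x^4 + 2x^3 + 2x^2. This has degree ≥ 3, so divide by f(x) over F_3: x^4 + 2x^3 + 2x^2 = (x)·(x^3 + 2x^2 + 2x + 2) + (x). Hence a·b ≡ x (mod f). (F_3[x]/(f) is a field with 3^3 = 27 elements since f is irreducible of degree 3.)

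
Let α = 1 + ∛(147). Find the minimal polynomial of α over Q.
m_α(x) = x^3 - 3x^2 + 3x - 148

Set β = α - 1 = ∛(147), so β^3 = 147. Then (α - 1)^3 - 147 = 0, i.e. α is a root of g(x) = (x - 1)^3 - 147 = x^3 - 3x^2 + 3x - 148. Since g(x) = h(x - 1) where h(x) = x^3 - 147, and h is irreducible over Q (because 147 is not a perfect cube, so h has no rational root, and a monic cubic with no rational root is irreducible), g is also irreducible (irreducibility is preserved under the substitution x → x - 1). Hence m_α(x) = x^3 - 3x^2 + 3x - 148.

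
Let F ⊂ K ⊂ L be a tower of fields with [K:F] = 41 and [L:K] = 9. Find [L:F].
[L:F] = 369

The tower law says that for any tower of field extensions F ⊂ K ⊂ L with finite degrees, [L:F] = [L:K] · [K:F]. Here this gives [L:F] = 9 · 41 = 369.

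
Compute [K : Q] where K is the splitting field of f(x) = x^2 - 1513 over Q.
[K : Q] = 2

f(x) = x^2 - 1513 factors as (x - √1513)(x + √1513). The splitting field is K = Q(√1513). Since 1513 is squarefree and > 1, it is not a perfect square, so x^2 - 1513 is irreducible over Q and [Q(√1513) : Q] = 2. Hence [K : Q] = 2.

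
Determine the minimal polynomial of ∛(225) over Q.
m_α(x) = x^3 - 225

α satisfies α^3 = 225, so x^3 - 225 annihilates α. By the rational root test, a rational root p/q (in lowest terms) of x^3 - 225 would satisfy p^3 = 225 q^3, forcing q = 1 and p^3 = 225; but 225 is not a perfect cube, contradiction. A monic cubic over Q with no rational root is irreducible (any nontrivial factorization would include a linear factor). Hence x^3 - 225 is the minimal polynomial of α, and in particular [Q(α):Q] = 3.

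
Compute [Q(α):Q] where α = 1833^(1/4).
[Q(α):Q] = 4

α is a root of x^4 - 1833. By Eisenstein's criterion at the prime p = 3 (which divides the constant term 1833 but p^2 = 9 does not, since 1833 is squarefree), x^4 - 1833 is irreducible over Q. Hence [Q(α):Q] = 4.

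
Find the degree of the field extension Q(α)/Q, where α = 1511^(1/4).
[Q(α):Q] = 4

α is a root of x^4 - 1511. By Eisenstein's criterion at the prime p = 1511 (which divides the constant term 1511 but p^2 = 2283121 does not, since 1511 is squarefree), x^4 - 1511 is irreducible over Q. Hence [Q(α):Q] = 4.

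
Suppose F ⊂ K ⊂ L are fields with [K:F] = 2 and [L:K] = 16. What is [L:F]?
[L:F] = 32

The tower law says that for any tower of field extensions F ⊂ K ⊂ L with finite degrees, [L:F] = [L:K] · [K:F]. Here this gives [L:F] = 16 · 2 = 32.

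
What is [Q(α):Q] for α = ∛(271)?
[Q(α):Q] = 3

The minimal polynomial of α is x^3 - 271, irreducible over Q since 271 is not a perfect cube (so x^3 - 271 has no rational root). Hence [Q(α):Q] = deg(m_α) = 3.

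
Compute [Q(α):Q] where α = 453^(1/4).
[Q(α):Q] = 4

α is a root of x^4 - 453. By Eisenstein's criterion at the prime p = 3 (which divides the constant term 453 but p^2 = 9 does not, since 453 is squarefree), x^4 - 453 is irreducible over Q. Hence [Q(α):Q] = 4.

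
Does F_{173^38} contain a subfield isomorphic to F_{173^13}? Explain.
No: F_{173^13} is not a subfield of F_{173^38}

F_{p^m} embeds in F_{p^n} iff m | n. Here 13 ∤ 38 (since 38 = 2·13 + 12 with remainder 12 ≠ 0), so F_{173^13} is not a subfield of F_{173^38}. Equivalently: if it were, the tower law would give 13 = [F_{173^13}:F_173] dividing [F_{173^38}:F_173] = 38, contradiction.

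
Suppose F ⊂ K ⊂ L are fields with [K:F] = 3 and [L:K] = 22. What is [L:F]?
[L:F] = 66

The tower law says that for any tower of field extensions F ⊂ K ⊂ L with finite degrees, [L:F] = [L:K] · [K:F]. Here this gives [L:F] = 22 · 3 = 66.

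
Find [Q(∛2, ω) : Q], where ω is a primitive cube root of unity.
[Q(∛2, ω) : Q] = 6

[Q(∛2):Q] = 3 (min poly x^3 - 2, irreducible since 2 is not a perfect cube). [Q(ω):Q] = 2 (min poly x^2 + x + 1). Since Q(∛2) ⊂ R and ω ∉ R, we have ω ∉ Q(∛2), so x^2 + x + 1 remains irreducible over Q(∛2) and [Q(∛2, ω) : Q(∛2)] = 2. By the tower law, [Q(∛2, ω) : Q] = 3 · 2 = 6. (In fact Q(∛2, ω) is the splitting field of x^3 - 2 over Q.)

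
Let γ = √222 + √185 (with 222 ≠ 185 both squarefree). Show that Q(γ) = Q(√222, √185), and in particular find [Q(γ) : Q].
[Q(γ) : Q] = 4 (equivalently, Q(γ) = Q(√222, √185))

Obviously Q(γ) ⊆ Q(√222, √185), and [Q(√222, √185):Q] = 4 (since 222, 185 are distinct squarefree integers > 1 with 41070 not a perfect square). To show equality we compute the minimal polynomial of γ. From γ = √222 + √185: γ^2 = 222 + 2√(41070) + 185 = 407 + 2√(41070), so γ^2 - 407 = 2√(41070); squaring, (γ^2 - 407)^2 = 4·41070, i.e. γ^4 - 814γ^2 + 165649 - 164280 = 0, i.e. γ^4 - 814γ^2 + 1369 = 0. So γ is a root of x^4 - 814x^2 + 1369. This polynomial is irreducible over Q: it has no rational root (each ±√222 ± √185 is irrational), and any factorization into two quadratics over Q would force √(41070) ∈ Q (pairing opposite roots) or √222, √185 ∈ Q (other pairings), all impossible. Hence [Q(γ):Q] = 4 = [Q(√222, √185):Q], so Q(γ) = Q(√222, √185).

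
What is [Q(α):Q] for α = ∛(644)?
[Q(α):Q] = 3

The minimal polynomial of α is x^3 - 644, irreducible over Q since 644 is not a perfect cube (so x^3 - 644 has no rational root). Hence [Q(α):Q] = deg(m_α) = 3.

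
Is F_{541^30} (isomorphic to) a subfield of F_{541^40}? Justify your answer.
No: F_{541^30} is not a subfield of F_{541^40}

F_{p^m} embeds in F_{p^n} iff m | n. Here 30 ∤ 40 (since 40 = 1·30 + 10 with remainder 10 ≠ 0), so F_{541^30} is not a subfield of F_{541^40}. Equivalently: if it were, the tower law would give 30 = [F_{541^30}:F_541] dividing [F_{541^40}:F_541] = 40, contradiction.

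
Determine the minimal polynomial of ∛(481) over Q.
m_α(x) = x^3 - 481

α satisfies α^3 = 481, so x^3 - 481 annihilates α. By the rational root test, a rational root p/q (in lowest terms) of x^3 - 481 would satisfy p^3 = 481 q^3, forcing q = 1 and p^3 = 481; but 481 is not a perfect cube, contradiction. A monic cubic over Q with no rational root is irreducible (any nontrivial factorization would include a linear factor). Hence x^3 - 481 is the minimal polynomial of α, and in particular [Q(α):Q] = 3.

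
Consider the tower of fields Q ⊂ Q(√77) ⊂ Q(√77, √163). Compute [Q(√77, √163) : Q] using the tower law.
[Q(√77, √163) : Q] = 4

[Q(√77):Q] = 2 (min poly x^2 - 77, irreducible since 77 is squarefree > 1). For the top step, suppose √163 ∈ Q(√77), say √163 = c + d√77 with c, d ∈ Q. Squaring: 163 = c^2 + 77d^2 + 2cd√77. Since √77 ∉ Q this forces 2cd = 0. If d = 0 then √163 = c ∈ Q, contradicting 163 squarefree > 1. If c = 0 then 163 = 77d^2, so 77·163 = (77d)^2 is a perfect square in Q — but 77·163 = 12551 is not a perfect square (since 77 and 163 are distinct squarefree integers). Contradiction. Hence √163 ∉ Q(√77), so x^2 - 163 stays irreducible over Q(√77) and [Q(√77, √163) : Q(√77)] = 2. By the tower law, [Q(√77, √163) : Q] = 2 · 2 = 4.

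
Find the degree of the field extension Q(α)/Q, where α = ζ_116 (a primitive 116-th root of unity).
[Q(α):Q] = 56

The minimal polynomial of ζ_116 over Q is the 116-th cyclotomic polynomial Φ_116(x), which is irreducible over Q and has degree φ(116) = 56. Hence [Q(α):Q] = φ(116) = 56.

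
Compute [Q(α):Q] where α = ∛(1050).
[Q(α):Q] = 3

The minimal polynomial of α is x^3 - 1050, irreducible over Q since 1050 is not a perfect cube (so x^3 - 1050 has no rational root). Hence [Q(α):Q] = deg(m_α) = 3.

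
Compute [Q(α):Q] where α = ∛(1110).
[Q(α):Q] = 3

The minimal polynomial of α is x^3 - 1110, irreducible over Q since 1110 is not a perfect cube (so x^3 - 1110 has no rational root). Hence [Q(α):Q] = deg(m_α) = 3.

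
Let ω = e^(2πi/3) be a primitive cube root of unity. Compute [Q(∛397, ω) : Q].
[Q(∛397, ω) : Q] = 6

[Q(∛397):Q] = 3 (min poly x^3 - 397, irreducible since 397 is not a perfect cube). [Q(ω):Q] = 2 (min poly x^2 + x + 1). Since Q(∛397) ⊂ R and ω ∉ R, we have ω ∉ Q(∛397), so x^2 + x + 1 remains irreducible over Q(∛397) and [Q(∛397, ω) : Q(∛397)] = 2. By the tower law, [Q(∛397, ω) : Q] = 3 · 2 = 6. (In fact Q(∛397, ω) is the splitting field of x^3 - 397 over Q.)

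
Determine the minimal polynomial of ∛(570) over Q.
m_α(x) = x^3 - 570

α satisfies α^3 = 570, so x^3 - 570 annihilates α. By the rational root test, a rational root p/q (in lowest terms) of x^3 - 570 would satisfy p^3 = 570 q^3, forcing q = 1 and p^3 = 570; but 570 is not a perfect cube, contradiction. A monic cubic over Q with no rational root is irreducible (any nontrivial factorization would include a linear factor). Hence x^3 - 570 is the minimal polynomial of α, and in particular [Q(α):Q] = 3.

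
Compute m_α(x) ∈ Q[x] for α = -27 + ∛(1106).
m_α(x) = x^3 + 81x^2 + 2187x + 18577

Set β = α + 27 = ∛(1106), so β^3 = 1106. Then (α + 27)^3 - 1106 = 0, i.e. α is a root of g(x) = (x + 27)^3 - 1106 = x^3 + 81x^2 + 2187x + 18577. Since g(x) = h(x + 27) where h(x) = x^3 - 1106, and h is irreducible over Q (because 1106 is not a perfect cube, so h has no rational root, and a monic cubic with no rational root is irreducible), g is also irreducible (irreducibility is preserved under the substitution x → x + 27). Hence m_α(x) = x^3 + 81x^2 + 2187x + 18577.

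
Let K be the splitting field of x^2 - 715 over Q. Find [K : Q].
[K : Q] = 2

f(x) = x^2 - 715 factors as (x - √715)(x + √715). The splitting field is K = Q(√715). Since 715 is squarefree and > 1, it is not a perfect square, so x^2 - 715 is irreducible over Q and [Q(√715) : Q] = 2. Hence [K : Q] = 2.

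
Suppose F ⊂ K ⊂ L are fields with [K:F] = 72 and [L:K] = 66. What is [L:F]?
[L:F] = 4752

The tower law says that for any tower of field extensions F ⊂ K ⊂ L with finite degrees, [L:F] = [L:K] · [K:F]. Here this gives [L:F] = 66 · 72 = 4752.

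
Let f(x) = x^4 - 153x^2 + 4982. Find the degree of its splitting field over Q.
[K : Q] = 4

Solving the quadratic in x^2: x^2 = (153 ± √(153^2 - 4·4982))/2 = (153 ± √3481)/2 = (153 ± 59)/2, giving x^2 = 47 or x^2 = 106. So f(x) = (x^2 - 47)(x^2 - 106) and the roots of f are ±√47, ±√106. Hence the splitting field is K = Q(√47, √106). Since 47 and 106 are distinct squarefree integers > 1, their product 4982 is not a perfect square, so √106 ∉ Q(√47). By the tower law [K:Q] = [Q(√47,√106):Q(√47)] · [Q(√47):Q] = 2 · 2 = 4.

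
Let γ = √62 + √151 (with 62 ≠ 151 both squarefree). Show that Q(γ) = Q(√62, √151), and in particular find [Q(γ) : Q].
[Q(γ) : Q] = 4 (equivalently, Q(γ) = Q(√62, √151))

Obviously Q(γ) ⊆ Q(√62, √151), and [Q(√62, √151):Q] = 4 (since 62, 151 are distinct squarefree integers > 1 with 9362 not a perfect square). To show equality we compute the minimal polynomial of γ. From γ = √62 + √151: γ^2 = 62 + 2√(9362) + 151 = 213 + 2√(9362), so γ^2 - 213 = 2√(9362); squaring, (γ^2 - 213)^2 = 4·9362, i.e. γ^4 - 426γ^2 + 45369 - 37448 = 0, i.e. γ^4 - 426γ^2 + 7921 = 0. So γ is a root of x^4 - 426x^2 + 7921. This polynomial is irreducible over Q: it has no rational root (each ±√62 ± √151 is irrational), and any factorization into two quadratics over Q would force √(9362) ∈ Q (pairing opposite roots) or √62, √151 ∈ Q (other pairings), all impossible. Hence [Q(γ):Q] = 4 = [Q(√62, √151):Q], so Q(γ) = Q(√62, √151).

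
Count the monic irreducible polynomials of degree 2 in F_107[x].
There are 5671 monic irreducible polynomials of degree 2 over F_107

Each element of F_{107^2} that lies in no proper subfield is a root of exactly one monic irreducible of degree 2 over F_107, and each such polynomial has 2 distinct roots in F_{107^2}. By Möbius inversion the count is N_107(2) = (1/2) Σ_{d|2} μ(2/d) · 107^d = (1/2)(μ(2)·107^1 + μ(1)·107^2) = 11342/2 = 5671.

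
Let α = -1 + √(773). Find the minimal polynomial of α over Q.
m_α(x) = x^2 + 2x - 772

From α + 1 = √(773), squaring gives (α + 1)^2 = 773, i.e. α^2 + 2α + 1 = 773, so α^2 + 2α - 772 = 0. The discriminant of x^2 + 2x - 772 is (2)^2 - 4·(-772) = 4 + 3088 = 3092, and 4·(773) is not a perfect square in Q since 773 is squarefree and ≠ 1. Hence x^2 + 2x - 772 is irreducible over Q and is the minimal polynomial of α.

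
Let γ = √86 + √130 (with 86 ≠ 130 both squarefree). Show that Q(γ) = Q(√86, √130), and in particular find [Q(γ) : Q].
[Q(γ) : Q] = 4 (equivalently, Q(γ) = Q(√86, √130))

Obviously Q(γ) ⊆ Q(√86, √130), and [Q(√86, √130):Q] = 4 (since 86, 130 are distinct squarefree integers > 1 with 11180 not a perfect square). To show equality we compute the minimal polynomial of γ. From γ = √86 + √130: γ^2 = 86 + 2√(11180) + 130 = 216 + 2√(11180), so γ^2 - 216 = 2√(11180); squaring, (γ^2 - 216)^2 = 4·11180, i.e. γ^4 - 432γ^2 + 46656 - 44720 = 0, i.e. γ^4 - 432γ^2 + 1936 = 0. So γ is a root of x^4 - 432x^2 + 1936. This polynomial is irreducible over Q: it has no rational root (each ±√86 ± √130 is irrational), and any factorization into two quadratics over Q would force √(11180) ∈ Q (pairing opposite roots) or √86, √130 ∈ Q (other pairings), all impossible. Hence [Q(γ):Q] = 4 = [Q(√86, √130):Q], so Q(γ) = Q(√86, √130).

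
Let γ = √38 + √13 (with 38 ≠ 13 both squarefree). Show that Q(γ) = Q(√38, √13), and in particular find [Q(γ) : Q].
[Q(γ) : Q] = 4 (equivalently, Q(γ) = Q(√38, √13))

Obviously Q(γ) ⊆ Q(√38, √13), and [Q(√38, √13):Q] = 4 (since 38, 13 are distinct squarefree integers > 1 with 494 not a perfect square). To show equality we compute the minimal polynomial of γ. From γ = √38 + √13: γ^2 = 38 + 2√(494) + 13 = 51 + 2√(494), so γ^2 - 51 = 2√(494); squaring, (γ^2 - 51)^2 = 4·494, i.e. γ^4 - 102γ^2 + 2601 - 1976 = 0, i.e. γ^4 - 102γ^2 + 625 = 0. So γ is a root of x^4 - 102x^2 + 625. This polynomial is irreducible over Q: it has no rational root (each ±√38 ± √13 is irrational), and any factorization into two quadratics over Q would force √(494) ∈ Q (pairing opposite roots) or √38, √13 ∈ Q (other pairings), all impossible. Hence [Q(γ):Q] = 4 = [Q(√38, √13):Q], so Q(γ) = Q(√38, √13).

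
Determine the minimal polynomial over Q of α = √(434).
m_α(x) = x^2 - 434

α satisfies α^2 - 434 = 0, so x^2 - 434 annihilates α. Since d = 434 is squarefree and ≠ 1, it is not a perfect square in Q, so x^2 - 434 has no rational root and is therefore irreducible over Q (a degree-2 polynomial over a field is irreducible iff it has no root). Hence m_α(x) = x^2 - 434.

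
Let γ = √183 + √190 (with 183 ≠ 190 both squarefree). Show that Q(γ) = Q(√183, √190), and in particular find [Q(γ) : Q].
[Q(γ) : Q] = 4 (equivalently, Q(γ) = Q(√183, √190))

Obviously Q(γ) ⊆ Q(√183, √190), and [Q(√183, √190):Q] = 4 (since 183, 190 are distinct squarefree integers > 1 with 34770 not a perfect square). To show equality we compute the minimal polynomial of γ. From γ = √183 + √190: γ^2 = 183 + 2√(34770) + 190 = 373 + 2√(34770), so γ^2 - 373 = 2√(34770); squaring, (γ^2 - 373)^2 = 4·34770, i.e. γ^4 - 746γ^2 + 139129 - 139080 = 0, i.e. γ^4 - 746γ^2 + 49 = 0. So γ is a root of x^4 - 746x^2 + 49. This polynomial is irreducible over Q: it has no rational root (each ±√183 ± √190 is irrational), and any factorization into two quadratics over Q would force √(34770) ∈ Q (pairing opposite roots) or √183, √190 ∈ Q (other pairings), all impossible. Hence [Q(γ):Q] = 4 = [Q(√183, √190):Q], so Q(γ) = Q(√183, √190).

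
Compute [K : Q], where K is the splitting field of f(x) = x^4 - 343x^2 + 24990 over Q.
[K : Q] = 4

Solving the quadratic in x^2: x^2 = (343 ± √(343^2 - 4·24990))/2 = (343 ± √17689)/2 = (343 ± 133)/2, giving x^2 = 238 or x^2 = 105. So f(x) = (x^2 - 238)(x^2 - 105) and the roots of f are ±√238, ±√105. Hence the splitting field is K = Q(√238, √105). Since 238 and 105 are distinct squarefree integers > 1, their product 24990 is not a perfect square, so √105 ∉ Q(√238). By the tower law [K:Q] = [Q(√238,√105):Q(√238)] · [Q(√238):Q] = 2 · 2 = 4.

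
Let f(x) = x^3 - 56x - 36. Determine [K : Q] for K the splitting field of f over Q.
[K : Q] = 6

By the rational root test, any rational root of the monic integer polynomial f(x) = x^3 - 56x - 36 must be an integer dividing the constant term -36, i.e. one of ±{1, 2, 3, 4, 6, 9, 12, 18, 36}. Evaluating: f(1) = -91, f(-1) = 19, f(2) = -140, f(-2) = 68, f(3) = -177, f(-3) = 105, f(4) = -196, f(-4) = 124, f(6) = -156, f(-6) = 84, f(9) = 189, f(-9) = -261, f(12) = 1020, f(-12) = -1092, f(18) = 4788, f(-18) = -4860, f(36) = 44604, f(-36) = -44676; none is 0, so f has no rational root and is therefore irreducible over Q (a cubic with no linear factor over a field is irreducible). For an irreducible cubic, the Galois group is A_3 or S_3 according as the discriminant disc(f) = -4a^3 - 27b^2 = -4·(-56)^3 - 27·(-36)^2 = 667472 is or is not a square in Q. Here disc(f) = 667472 is not a perfect square in Q, so the Galois group of f over Q is not contained in A_3 and must be all of S_3. The splitting field has degree |S_3| = 6 over Q, so [K : Q] = 6.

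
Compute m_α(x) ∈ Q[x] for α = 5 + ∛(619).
m_α(x) = x^3 - 15x^2 + 75x - 744

Set β = α - 5 = ∛(619), so β^3 = 619. Then (α - 5)^3 - 619 = 0, i.e. α is a root of g(x) = (x - 5)^3 - 619 = x^3 - 15x^2 + 75x - 744. Since g(x) = h(x - 5) where h(x) = x^3 - 619, and h is irreducible over Q (because 619 is not a perfect cube, so h has no rational root, and a monic cubic with no rational root is irreducible), g is also irreducible (irreducibility is preserved under the substitution x → x - 5). Hence m_α(x) = x^3 - 15x^2 + 75x - 744.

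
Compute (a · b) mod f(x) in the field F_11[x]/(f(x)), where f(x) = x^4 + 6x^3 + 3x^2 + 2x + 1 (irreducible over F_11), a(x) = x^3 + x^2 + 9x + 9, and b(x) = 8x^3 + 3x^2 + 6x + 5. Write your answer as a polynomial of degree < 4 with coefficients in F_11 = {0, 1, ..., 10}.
a · b ≡ 5x^3 + 8x^2 + 7x + 8 (mod f(x))

Multiply in F_11[x]: a(x)·b(x) = (x^3 + x^2 + 9x + 9)·(8x^3 + 3x^2 + 6x + 5) = 8x^6 + 4x^4 + 9x^2 + 1. This has degree ≥ 4, so divide by f(x) over F_11: 8x^6 + 4x^4 + 9x^2 + 1 = (8x^2 + 7x + 4)·(x^4 + 6x^3 + 3x^2 + 2x + 1) + (5x^3 + 8x^2 + 7x + 8). Hence a·b ≡ 5x^3 + 8x^2 + 7x + 8 (mod f). (F_11[x]/(f) is a field with 11^4 = 14641 elements since f is irreducible of degree 4.)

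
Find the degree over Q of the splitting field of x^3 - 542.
[K : Q] = 6

The roots of x^3 - 542 are ∛542, ω∛542, ω^2∛542 where ω = e^(2πi/3) is a primitive cube root of unity, so K = Q(∛542, ω). Now [Q(∛542):Q] = 3 (since 542 is not a perfect cube, x^3 - 542 is irreducible) and [Q(ω):Q] = 2. Both 2 and 3 divide [K:Q], and [K:Q] ≤ 3·2 = 6, so [K:Q] = 6. (Equivalently: Q(∛542) ⊂ R but ω ∉ R, so [K : Q(∛542)] = 2.)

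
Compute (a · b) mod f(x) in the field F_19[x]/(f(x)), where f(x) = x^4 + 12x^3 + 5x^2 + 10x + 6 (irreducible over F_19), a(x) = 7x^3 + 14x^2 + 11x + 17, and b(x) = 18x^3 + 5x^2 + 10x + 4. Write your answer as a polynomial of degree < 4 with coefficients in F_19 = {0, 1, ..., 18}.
a · b ≡ 2x^3 + 11x^2 + 18x + 13 (mod f(x))

Multiply in F_19[x]: a(x)·b(x) = (7x^3 + 14x^2 + 11x + 17)·(18x^3 + 5x^2 + 10x + 4) = 12x^6 + 2x^5 + 15x^4 + 16x^3 + 4x^2 + 5x + 11. This has degree ≥ 4, so divide by f(x) over F_19: 12x^6 + 2x^5 + 15x^4 + 16x^3 + 4x^2 + 5x + 11 = (12x^2 + 10x + 6)·(x^4 + 12x^3 + 5x^2 + 10x + 6) + (2x^3 + 11x^2 + 18x + 13). Hence a·b ≡ 2x^3 + 11x^2 + 18x + 13 (mod f). (F_19[x]/(f) is a field with 19^4 = 130321 elements since f is irreducible of degree 4.)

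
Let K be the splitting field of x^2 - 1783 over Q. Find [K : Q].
[K : Q] = 2

f(x) = x^2 - 1783 factors as (x - √1783)(x + √1783). The splitting field is K = Q(√1783). Since 1783 is squarefree and > 1, it is not a perfect square, so x^2 - 1783 is irreducible over Q and [Q(√1783) : Q] = 2. Hence [K : Q] = 2.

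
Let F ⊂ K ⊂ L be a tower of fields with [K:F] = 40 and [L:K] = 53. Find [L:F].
[L:F] = 2120

The tower law says that for any tower of field extensions F ⊂ K ⊂ L with finite degrees, [L:F] = [L:K] · [K:F]. Here this gives [L:F] = 53 · 40 = 2120.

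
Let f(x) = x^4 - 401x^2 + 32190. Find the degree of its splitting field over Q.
[K : Q] = 4

Solving the quadratic in x^2: x^2 = (401 ± √(401^2 - 4·32190))/2 = (401 ± √32041)/2 = (401 ± 179)/2, giving x^2 = 290 or x^2 = 111. So f(x) = (x^2 - 290)(x^2 - 111) and the roots of f are ±√290, ±√111. Hence the splitting field is K = Q(√290, √111). Since 290 and 111 are distinct squarefree integers > 1, their product 32190 is not a perfect square, so √111 ∉ Q(√290). By the tower law [K:Q] = [Q(√290,√111):Q(√290)] · [Q(√290):Q] = 2 · 2 = 4.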